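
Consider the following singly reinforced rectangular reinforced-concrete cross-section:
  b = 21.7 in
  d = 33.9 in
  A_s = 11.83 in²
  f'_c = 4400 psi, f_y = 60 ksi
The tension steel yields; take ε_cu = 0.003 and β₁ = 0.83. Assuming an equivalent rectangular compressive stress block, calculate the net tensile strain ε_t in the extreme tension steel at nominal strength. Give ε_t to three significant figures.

ε_t ≈ 0.00665

a = A_s f_y/(0.85 f'_c b) = 8.746 in.
β₁ = 0.83, so c = a/β₁ = 8.746/0.83 = 10.537 in.
From the linear strain diagram with ε_cu = 0.003: ε_t = 0.003 (d − c)/c = 0.003 × (33.9 − 10.537)/10.537 = 0.00665.
Since ε_t ≥ 0.005, the section is tension-controlled.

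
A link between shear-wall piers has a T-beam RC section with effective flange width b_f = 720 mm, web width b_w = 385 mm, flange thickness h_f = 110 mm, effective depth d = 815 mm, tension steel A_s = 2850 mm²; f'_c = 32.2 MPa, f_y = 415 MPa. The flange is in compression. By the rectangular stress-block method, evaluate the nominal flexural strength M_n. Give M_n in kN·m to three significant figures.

Tension: T = A_s f_y = 2850 × 415 = 1182750 N.
Try a within the flange: a = T/(0.85 f'_c b_f) = 1182750/(0.85 × 32.2 × 720) = 60.02 mm.
Since a = 60.02 ≤ h_f = 110 mm, the stress block lies entirely in the flange; analyse as a rectangular beam of width b_f.
M_n = T(d − a/2) = 1182750 × (815 − 30.01) = 928.45 × 10⁶ N·mm.
M_n = 928.45 kN·m.

M_n ≈ 928 kN·m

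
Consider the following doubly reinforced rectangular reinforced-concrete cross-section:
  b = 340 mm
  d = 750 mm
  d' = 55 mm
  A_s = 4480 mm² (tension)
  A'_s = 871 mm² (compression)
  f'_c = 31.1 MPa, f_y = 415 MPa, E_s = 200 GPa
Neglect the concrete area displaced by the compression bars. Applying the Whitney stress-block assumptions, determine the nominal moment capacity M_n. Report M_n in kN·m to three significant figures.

Assume both tension and compression steel yield.
Net tension couple steel: A_s − A'_s = 3609 mm².
a = (A_s − A'_s) f_y / (0.85 f'_c b) = 1497735/(0.85 × 31.1 × 340) = 166.64 mm.
c = a/β₁ = 166.64/0.828 = 201.26 mm; ε'_s = 0.003(c − d')/c = 0.0022 ≥ f_y/E_s = 0.0021, so compression steel does yield.
M_n = (A_s − A'_s) f_y (d − a/2) + A'_s f_y (d − d') = [1497735 × (750 − 83.32) + 361465 × (750 − 55)] × 10⁻⁶ = 998.51 + 251.22 = 1249.73 kN·m.

M_n ≈ 1250 kN·m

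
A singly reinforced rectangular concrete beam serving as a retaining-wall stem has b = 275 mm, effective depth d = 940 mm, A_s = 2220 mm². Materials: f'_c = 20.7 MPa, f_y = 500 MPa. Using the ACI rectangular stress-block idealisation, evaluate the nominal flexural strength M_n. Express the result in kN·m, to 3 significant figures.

T = A_s f_y = 2220 × 500 = 1110000 N = 1110 kN.
From C = T: a = T/(0.85 f'_c b) = 1110000/(0.85 × 20.7 × 275) = 229.40 mm.
M_n = T(d − a/2) = 1110 kN × (940 − 114.7) mm = 916.08 kN·m.

M_n ≈ 916 kN·m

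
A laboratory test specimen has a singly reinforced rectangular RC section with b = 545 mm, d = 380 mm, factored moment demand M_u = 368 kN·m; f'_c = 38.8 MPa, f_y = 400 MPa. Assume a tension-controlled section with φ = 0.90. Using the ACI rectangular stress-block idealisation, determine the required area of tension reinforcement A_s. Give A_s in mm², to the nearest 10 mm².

M_n = M_u/φ = 368/0.90 = 408.889 kN·m.
With M_n = 0.85 f'_c a b (d − a/2), solve the quadratic for a:
a = d − √(d² − 2M_n/(0.85 f'_c b)) = 380 − √(380² − 2 × 408.889×10⁶/(0.85 × 38.8 × 545)) = 65.51 mm.
A_s = 0.85 f'_c a b / f_y = 0.85 × 38.8 × 65.51 × 545 / 400 = 2943.7 mm².

A_s ≈ 2940 mm²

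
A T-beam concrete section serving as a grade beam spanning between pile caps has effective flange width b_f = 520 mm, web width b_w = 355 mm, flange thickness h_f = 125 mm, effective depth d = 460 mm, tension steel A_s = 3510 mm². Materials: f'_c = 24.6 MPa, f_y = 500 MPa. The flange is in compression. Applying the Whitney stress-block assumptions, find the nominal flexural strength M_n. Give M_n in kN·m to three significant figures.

Tension: T = A_s f_y = 3510 × 500 = 1755000 N.
Try a within the flange: a = T/(0.85 f'_c b_f) = 1755000/(0.85 × 24.6 × 520) = 161.41 mm.
a = 161.41 > h_f = 125 mm: the block extends into the web. Split into flange-overhang and web parts.
C_f = 0.85 f'_c (b_f − b_w) h_f = 0.85 × 24.6 × (520 − 355) × 125 = 431269 N.
Remaining web compression depth: a_w = (T − C_f)/(0.85 f'_c b_w) = (1755000 − 431269)/(0.85 × 24.6 × 355) = 178.33 mm.
M_n = C_f(d − h_f/2) + (T − C_f)(d − a_w/2) = 431269 × (460 − 62.5) + 1323731 × (460 − 89.165) = 171.43 + 490.89 = 662.32 × 10⁶ N·mm.
M_n = 662.32 kN·m.

M_n ≈ 662 kN·m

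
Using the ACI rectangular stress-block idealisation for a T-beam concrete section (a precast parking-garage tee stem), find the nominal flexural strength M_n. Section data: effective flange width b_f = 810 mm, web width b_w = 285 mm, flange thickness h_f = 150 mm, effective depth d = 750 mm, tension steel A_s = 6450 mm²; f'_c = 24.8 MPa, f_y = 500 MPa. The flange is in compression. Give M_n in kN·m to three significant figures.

Tension: T = A_s f_y = 6450 × 500 = 3225000 N.
Try a within the flange: a = T/(0.85 f'_c b_f) = 3225000/(0.85 × 24.8 × 810) = 188.87 mm.
a = 188.87 > h_f = 150 mm: the block extends into the web. Split into flange-overhang and web parts.
C_f = 0.85 f'_c (b_f − b_w) h_f = 0.85 × 24.8 × (810 − 285) × 150 = 1660050 N.
Remaining web compression depth: a_w = (T − C_f)/(0.85 f'_c b_w) = (3225000 − 1660050)/(0.85 × 24.8 × 285) = 260.49 mm.
M_n = C_f(d − h_f/2) + (T − C_f)(d − a_w/2) = 1660050 × (750 − 75) + 1564950 × (750 − 130.245) = 1120.53 + 969.89 = 2090.42 × 10⁶ N·mm.
M_n = 2090.42 kN·m.

M_n ≈ 2090 kN·m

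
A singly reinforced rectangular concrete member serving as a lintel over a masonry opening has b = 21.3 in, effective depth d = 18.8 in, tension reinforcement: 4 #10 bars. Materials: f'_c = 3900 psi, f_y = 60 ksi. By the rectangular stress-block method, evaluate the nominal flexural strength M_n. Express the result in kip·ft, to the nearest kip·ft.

M_n ≈ 423 kip·ft

A_s = 4 × 1.27 = 5.08 in².
T = A_s f_y = 5.08 × 60 = 304.8 kips.
a = T/(0.85 f'_c b) = 304.8/(0.85 × 3.9 × 21.3) = 4.317 in.
M_n = T(d − a/2) = 304.8 × (18.8 − 2.1585) = 5072.3 kip·in = 5072.3/12 = 422.69 kip·ft.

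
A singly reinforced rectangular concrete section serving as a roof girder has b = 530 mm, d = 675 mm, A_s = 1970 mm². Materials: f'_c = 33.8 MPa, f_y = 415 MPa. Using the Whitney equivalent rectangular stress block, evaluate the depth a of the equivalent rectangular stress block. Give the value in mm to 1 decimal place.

a ≈ 53.7 mm

T = A_s f_y = 1970 × 415 = 817550 N = 817.55 kN.
Setting C = 0.85 f'_c a b equal to T: a = 817550/(0.85 × 33.8 × 530) = 53.7 mm.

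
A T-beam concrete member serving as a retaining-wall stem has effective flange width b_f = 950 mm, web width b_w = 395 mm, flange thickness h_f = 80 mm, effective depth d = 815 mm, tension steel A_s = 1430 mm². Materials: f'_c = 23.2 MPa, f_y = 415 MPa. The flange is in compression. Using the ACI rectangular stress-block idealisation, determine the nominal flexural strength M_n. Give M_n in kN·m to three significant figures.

Tension: T = A_s f_y = 1430 × 415 = 593450 N.
Try a within the flange: a = T/(0.85 f'_c b_f) = 593450/(0.85 × 23.2 × 950) = 31.68 mm.
Since a = 31.68 ≤ h_f = 80 mm, the stress block lies entirely in the flange; analyse as a rectangular beam of width b_f.
M_n = T(d − a/2) = 593450 × (815 − 15.84) = 474.26 × 10⁶ N·mm.
M_n = 474.26 kN·m.

M_n ≈ 474 kN·m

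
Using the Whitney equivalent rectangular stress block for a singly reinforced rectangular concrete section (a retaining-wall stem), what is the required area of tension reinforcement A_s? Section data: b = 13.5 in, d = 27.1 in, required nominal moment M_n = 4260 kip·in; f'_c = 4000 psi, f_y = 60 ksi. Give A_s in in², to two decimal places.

From M_n = 0.85 f'_c a b (d − a/2):
a = d − √(d² − 2M_n/(0.85 f'_c b)) = 27.1 − √(27.1² − 2 × 4260/(0.85 × 4 × 13.5)) = 3.674 in.
A_s = 0.85 f'_c a b / f_y = 0.85 × 4 × 3.674 × 13.5 / 60 = 2.811 in².

A_s ≈ 2.81 in²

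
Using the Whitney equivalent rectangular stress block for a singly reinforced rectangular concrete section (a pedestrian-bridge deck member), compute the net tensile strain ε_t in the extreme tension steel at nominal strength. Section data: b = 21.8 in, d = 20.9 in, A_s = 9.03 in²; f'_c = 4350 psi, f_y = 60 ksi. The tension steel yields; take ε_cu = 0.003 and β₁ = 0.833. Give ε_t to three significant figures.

a = A_s f_y/(0.85 f'_c b) = 6.722 in.
β₁ = 0.833, so c = a/β₁ = 6.722/0.833 = 8.070 in.
From the linear strain diagram with ε_cu = 0.003: ε_t = 0.003 (d − c)/c = 0.003 × (20.9 − 8.070)/8.070 = 0.00477.
ε_t is between 0.004 and 0.005 — transition zone.

ε_t ≈ 0.00477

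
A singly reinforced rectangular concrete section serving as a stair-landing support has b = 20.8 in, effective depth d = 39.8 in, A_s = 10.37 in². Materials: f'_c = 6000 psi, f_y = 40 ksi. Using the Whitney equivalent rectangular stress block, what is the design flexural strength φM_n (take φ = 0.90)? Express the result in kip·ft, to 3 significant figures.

T = A_s f_y = 10.37 × 40 = 414.8 kips.
a = T/(0.85 f'_c b) = 414.8/(0.85 × 6 × 20.8) = 3.910 in.
M_n = T(d − a/2) = 414.8 × (39.8 − 1.955) = 15698.1 kip·in = 15698.1/12 = 1308.18 kip·ft.
φM_n = 0.90 × 1308.18 = 1177.36 kip·ft.

φM_n ≈ 1180 kip·ft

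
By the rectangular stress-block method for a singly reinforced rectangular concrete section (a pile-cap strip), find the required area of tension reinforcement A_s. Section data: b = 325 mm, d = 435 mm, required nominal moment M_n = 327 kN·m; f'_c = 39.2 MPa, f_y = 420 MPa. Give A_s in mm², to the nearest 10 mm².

A_s ≈ 1960 mm²

With M_n = 0.85 f'_c a b (d − a/2), solve the quadratic for a:
a = d − √(d² − 2M_n/(0.85 f'_c b)) = 435 − √(435² − 2 × 327×10⁶/(0.85 × 39.2 × 325)) = 76.07 mm.
A_s = 0.85 f'_c a b / f_y = 0.85 × 39.2 × 76.07 × 325 / 420 = 1961.3 mm².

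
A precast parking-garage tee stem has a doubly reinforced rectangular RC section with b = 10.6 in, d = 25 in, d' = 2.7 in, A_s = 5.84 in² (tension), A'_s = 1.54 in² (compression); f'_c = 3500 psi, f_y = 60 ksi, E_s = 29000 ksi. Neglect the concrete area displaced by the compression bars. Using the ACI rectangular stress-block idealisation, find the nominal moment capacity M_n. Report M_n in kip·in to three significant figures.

M_n ≈ 7460 kip·in

Assume both steels yield.
a = (A_s − A'_s) f_y/(0.85 f'_c b) = (5.84 − 1.54) × 60/(0.85 × 3.5 × 10.6) = 8.181 in.
c = a/β₁ = 8.181/0.85 = 9.625 in; ε'_s = 0.003(c − d')/c = 0.0022 ≥ ε_y = 0.0021, so the compression steel yields.
M_n = (A_s − A'_s) f_y (d − a/2) + A'_s f_y (d − d') = 258 × (25 − 4.0905) + 92.4 × (25 − 2.7) = 5394.7 + 2060.5 = 7455.2 kip·in.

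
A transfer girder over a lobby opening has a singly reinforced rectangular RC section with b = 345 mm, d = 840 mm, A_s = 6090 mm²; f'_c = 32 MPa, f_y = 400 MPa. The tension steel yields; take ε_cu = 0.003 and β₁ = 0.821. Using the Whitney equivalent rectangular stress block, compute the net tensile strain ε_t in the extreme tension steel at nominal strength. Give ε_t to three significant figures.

a = A_s f_y/(0.85 f'_c b) = 259.59 mm.
β₁ = 0.821, so c = a/β₁ = 259.59/0.821 = 316.19 mm.
From the linear strain diagram with ε_cu = 0.003: ε_t = 0.003 (d − c)/c = 0.003 × (840 − 316.19)/316.19 = 0.00497.
ε_t is between 0.004 and 0.005 — transition zone.

ε_t ≈ 0.00497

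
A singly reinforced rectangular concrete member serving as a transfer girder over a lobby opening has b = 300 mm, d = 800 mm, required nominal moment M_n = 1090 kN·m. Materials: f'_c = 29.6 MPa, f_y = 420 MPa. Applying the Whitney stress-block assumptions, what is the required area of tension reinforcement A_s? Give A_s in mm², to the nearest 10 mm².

A_s ≈ 3730 mm²

With M_n = 0.85 f'_c a b (d − a/2), solve the quadratic for a:
a = d − √(d² − 2M_n/(0.85 f'_c b)) = 800 − √(800² − 2 × 1090×10⁶/(0.85 × 29.6 × 300)) = 207.39 mm.
A_s = 0.85 f'_c a b / f_y = 0.85 × 29.6 × 207.39 × 300 / 420 = 3727.1 mm².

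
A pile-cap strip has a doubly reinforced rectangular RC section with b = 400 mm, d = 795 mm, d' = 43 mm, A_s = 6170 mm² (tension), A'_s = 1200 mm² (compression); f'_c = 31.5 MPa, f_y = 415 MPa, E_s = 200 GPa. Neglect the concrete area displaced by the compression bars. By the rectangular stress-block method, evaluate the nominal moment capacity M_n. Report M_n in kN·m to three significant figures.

M_n ≈ 1820 kN·m

Assume both tension and compression steel yield.
Net tension couple steel: A_s − A'_s = 4970 mm².
a = (A_s − A'_s) f_y / (0.85 f'_c b) = 2062550/(0.85 × 31.5 × 400) = 192.58 mm.
c = a/β₁ = 192.58/0.825 = 233.43 mm; ε'_s = 0.003(c − d')/c = 0.0024 ≥ f_y/E_s = 0.0021, so compression steel does yield.
M_n = (A_s − A'_s) f_y (d − a/2) + A'_s f_y (d − d') = [2062550 × (795 − 96.29) + 498000 × (795 − 43)] × 10⁻⁶ = 1441.12 + 374.50 = 1815.62 kN·m.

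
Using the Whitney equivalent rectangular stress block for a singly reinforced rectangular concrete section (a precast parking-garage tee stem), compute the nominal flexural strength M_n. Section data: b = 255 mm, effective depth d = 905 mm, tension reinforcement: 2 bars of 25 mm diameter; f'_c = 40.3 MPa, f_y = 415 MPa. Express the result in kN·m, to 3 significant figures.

A_s = 2 × 491 = 982 mm².
T = A_s f_y = 982 × 415 = 407530 N = 407.53 kN.
From C = T: a = T/(0.85 f'_c b) = 407530/(0.85 × 40.3 × 255) = 46.65 mm.
M_n = T(d − a/2) = 407.53 kN × (905 − 23.325) mm = 359.31 kN·m.

M_n ≈ 359 kN·m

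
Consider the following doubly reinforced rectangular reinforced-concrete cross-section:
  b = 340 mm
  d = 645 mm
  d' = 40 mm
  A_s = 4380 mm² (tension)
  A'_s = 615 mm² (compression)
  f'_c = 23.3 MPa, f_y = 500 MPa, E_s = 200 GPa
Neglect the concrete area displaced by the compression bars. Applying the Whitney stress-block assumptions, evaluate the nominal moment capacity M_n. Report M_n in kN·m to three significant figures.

Assume both tension and compression steel yield.
Net tension couple steel: A_s − A'_s = 3765 mm².
a = (A_s − A'_s) f_y / (0.85 f'_c b) = 1882500/(0.85 × 23.3 × 340) = 279.56 mm.
c = a/β₁ = 279.56/0.85 = 328.89 mm; ε'_s = 0.003(c − d')/c = 0.0026 ≥ f_y/E_s = 0.0025, so compression steel does yield.
M_n = (A_s − A'_s) f_y (d − a/2) + A'_s f_y (d − d') = [1882500 × (645 − 139.78) + 307500 × (645 − 40)] × 10⁻⁶ = 951.08 + 186.04 = 1137.12 kN·m.

M_n ≈ 1140 kN·m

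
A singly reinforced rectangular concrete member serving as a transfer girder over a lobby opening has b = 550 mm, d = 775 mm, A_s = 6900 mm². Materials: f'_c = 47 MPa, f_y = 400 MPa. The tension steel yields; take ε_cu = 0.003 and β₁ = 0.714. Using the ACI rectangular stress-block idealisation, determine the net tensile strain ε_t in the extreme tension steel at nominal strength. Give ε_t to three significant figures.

ε_t ≈ 0.0102

a = A_s f_y/(0.85 f'_c b) = 125.61 mm.
β₁ = 0.714, so c = a/β₁ = 125.61/0.714 = 175.92 mm.
From the linear strain diagram with ε_cu = 0.003: ε_t = 0.003 (d − c)/c = 0.003 × (775 − 175.92)/175.92 = 0.0102.
Since ε_t ≥ 0.005, the section is tension-controlled.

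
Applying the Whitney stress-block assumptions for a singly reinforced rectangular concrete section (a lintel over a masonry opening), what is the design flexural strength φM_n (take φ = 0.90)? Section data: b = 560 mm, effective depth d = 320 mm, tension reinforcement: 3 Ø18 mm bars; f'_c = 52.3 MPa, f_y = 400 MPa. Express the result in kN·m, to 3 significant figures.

φM_n ≈ 86.1 kN·m

A_s = 3 × 254 = 762 mm².
T = A_s f_y = 762 × 400 = 304800 N = 304.8 kN.
From C = T: a = T/(0.85 f'_c b) = 304800/(0.85 × 52.3 × 560) = 12.24 mm.
M_n = T(d − a/2) = 304.8 kN × (320 − 6.12) mm = 95.67 kN·m.
φM_n = 0.90 × 95.67 = 86.10 kN·m.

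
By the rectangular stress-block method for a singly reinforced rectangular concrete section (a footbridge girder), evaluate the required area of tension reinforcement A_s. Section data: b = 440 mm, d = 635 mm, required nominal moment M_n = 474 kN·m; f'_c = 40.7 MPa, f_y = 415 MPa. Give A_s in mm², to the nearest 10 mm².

A_s ≈ 1870 mm²

With M_n = 0.85 f'_c a b (d − a/2), solve the quadratic for a:
a = d − √(d² − 2M_n/(0.85 f'_c b)) = 635 − √(635² − 2 × 474×10⁶/(0.85 × 40.7 × 440)) = 51.09 mm.
A_s = 0.85 f'_c a b / f_y = 0.85 × 40.7 × 51.09 × 440 / 415 = 1873.9 mm².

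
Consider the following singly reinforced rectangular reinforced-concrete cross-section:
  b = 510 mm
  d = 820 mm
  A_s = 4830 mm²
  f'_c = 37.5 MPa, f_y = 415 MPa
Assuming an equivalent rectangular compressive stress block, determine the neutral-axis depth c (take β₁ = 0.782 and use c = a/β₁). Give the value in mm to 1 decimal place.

T = A_s f_y = 4830 × 415 = 2004450 N = 2004.45 kN.
Setting C = 0.85 f'_c a b equal to T: a = 2004450/(0.85 × 37.5 × 510) = 123.303 mm.
With β₁ = 0.782, c = a/β₁ = 123.303/0.782 = 157.7 mm.

c ≈ 157.7 mm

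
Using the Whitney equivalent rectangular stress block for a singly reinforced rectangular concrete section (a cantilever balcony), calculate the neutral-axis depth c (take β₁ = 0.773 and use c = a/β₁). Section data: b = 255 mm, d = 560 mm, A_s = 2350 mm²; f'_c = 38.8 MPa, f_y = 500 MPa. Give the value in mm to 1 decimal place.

c ≈ 180.7 mm

T = A_s f_y = 2350 × 500 = 1175000 N = 1175 kN.
Setting C = 0.85 f'_c a b equal to T: a = 1175000/(0.85 × 38.8 × 255) = 139.716 mm.
With β₁ = 0.773, c = a/β₁ = 139.716/0.773 = 180.7 mm.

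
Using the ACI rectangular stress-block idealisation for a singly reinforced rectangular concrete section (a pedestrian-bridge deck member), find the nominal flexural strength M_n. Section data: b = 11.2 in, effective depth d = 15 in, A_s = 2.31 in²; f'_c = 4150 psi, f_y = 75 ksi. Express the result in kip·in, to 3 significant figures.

M_n ≈ 2220 kip·in

T = A_s f_y = 2.31 × 75 = 173.25 kips.
a = T/(0.85 f'_c b) = 173.25/(0.85 × 4.15 × 11.2) = 4.385 in.
M_n = T(d − a/2) = 173.25 × (15 − 2.1925) = 2218.9 kip·in.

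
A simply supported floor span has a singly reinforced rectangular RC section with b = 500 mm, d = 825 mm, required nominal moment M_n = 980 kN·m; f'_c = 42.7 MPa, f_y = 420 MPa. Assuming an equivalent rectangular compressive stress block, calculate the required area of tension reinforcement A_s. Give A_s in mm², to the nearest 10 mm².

A_s ≈ 2950 mm²

With M_n = 0.85 f'_c a b (d − a/2), solve the quadratic for a:
a = d − √(d² − 2M_n/(0.85 f'_c b)) = 825 − √(825² − 2 × 980×10⁶/(0.85 × 42.7 × 500)) = 68.28 mm.
A_s = 0.85 f'_c a b / f_y = 0.85 × 42.7 × 68.28 × 500 / 420 = 2950.3 mm².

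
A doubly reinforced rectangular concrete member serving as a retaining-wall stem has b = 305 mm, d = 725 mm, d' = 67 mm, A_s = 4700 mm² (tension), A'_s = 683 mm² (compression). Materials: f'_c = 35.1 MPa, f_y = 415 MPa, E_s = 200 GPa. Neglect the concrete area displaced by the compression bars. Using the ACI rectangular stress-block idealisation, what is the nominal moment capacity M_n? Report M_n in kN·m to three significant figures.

M_n ≈ 1240 kN·m

Assume both tension and compression steel yield.
Net tension couple steel: A_s − A'_s = 4017 mm².
a = (A_s − A'_s) f_y / (0.85 f'_c b) = 1667055/(0.85 × 35.1 × 305) = 183.20 mm.
c = a/β₁ = 183.20/0.799 = 229.29 mm; ε'_s = 0.003(c − d')/c = 0.0021 ≥ f_y/E_s = 0.0021, so compression steel does yield.
M_n = (A_s − A'_s) f_y (d − a/2) + A'_s f_y (d − d') = [1667055 × (725 − 91.6) + 283445 × (725 − 67)] × 10⁻⁶ = 1055.91 + 186.51 = 1242.42 kN·m.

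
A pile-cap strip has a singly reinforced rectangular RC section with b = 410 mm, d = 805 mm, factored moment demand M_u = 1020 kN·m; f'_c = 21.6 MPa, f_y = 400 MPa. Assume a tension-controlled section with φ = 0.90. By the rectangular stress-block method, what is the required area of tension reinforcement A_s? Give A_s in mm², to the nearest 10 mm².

M_n = M_u/φ = 1020/0.90 = 1133.33 kN·m.
With M_n = 0.85 f'_c a b (d − a/2), solve the quadratic for a:
a = d − √(d² − 2M_n/(0.85 f'_c b)) = 805 − √(805² − 2 × 1133.33×10⁶/(0.85 × 21.6 × 410)) = 216.01 mm.
A_s = 0.85 f'_c a b / f_y = 0.85 × 21.6 × 216.01 × 410 / 400 = 4065.1 mm².

A_s ≈ 4070 mm²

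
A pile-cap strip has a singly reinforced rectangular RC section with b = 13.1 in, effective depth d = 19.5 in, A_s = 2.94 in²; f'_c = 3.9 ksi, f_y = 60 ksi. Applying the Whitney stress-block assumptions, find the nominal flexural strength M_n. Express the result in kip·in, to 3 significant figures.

M_n ≈ 3080 kip·in

T = A_s f_y = 2.94 × 60 = 176.4 kips.
a = T/(0.85 f'_c b) = 176.4/(0.85 × 3.9 × 13.1) = 4.062 in.
M_n = T(d − a/2) = 176.4 × (19.5 − 2.031) = 3081.5 kip·in.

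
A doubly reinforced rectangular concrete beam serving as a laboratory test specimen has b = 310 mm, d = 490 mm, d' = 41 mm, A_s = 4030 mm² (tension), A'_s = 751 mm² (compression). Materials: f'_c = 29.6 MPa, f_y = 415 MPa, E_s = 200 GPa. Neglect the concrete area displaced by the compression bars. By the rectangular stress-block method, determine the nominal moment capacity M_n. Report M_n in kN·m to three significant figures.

Assume both tension and compression steel yield.
Net tension couple steel: A_s − A'_s = 3279 mm².
a = (A_s − A'_s) f_y / (0.85 f'_c b) = 1360785/(0.85 × 29.6 × 310) = 174.47 mm.
c = a/β₁ = 174.47/0.839 = 207.95 mm; ε'_s = 0.003(c − d')/c = 0.0024 ≥ f_y/E_s = 0.0021, so compression steel does yield.
M_n = (A_s − A'_s) f_y (d − a/2) + A'_s f_y (d − d') = [1360785 × (490 − 87.235) + 311665 × (490 − 41)] × 10⁻⁶ = 548.08 + 139.94 = 688.02 kN·m.

M_n ≈ 688 kN·m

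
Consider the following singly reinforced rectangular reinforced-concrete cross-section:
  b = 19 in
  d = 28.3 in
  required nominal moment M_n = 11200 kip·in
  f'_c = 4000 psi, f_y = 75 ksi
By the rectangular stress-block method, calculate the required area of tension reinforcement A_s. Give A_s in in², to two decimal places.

A_s ≈ 6.02 in²

From M_n = 0.85 f'_c a b (d − a/2):
a = d − √(d² − 2M_n/(0.85 f'_c b)) = 28.3 − √(28.3² − 2 × 11200/(0.85 × 4 × 19)) = 6.989 in.
A_s = 0.85 f'_c a b / f_y = 0.85 × 4 × 6.989 × 19 / 75 = 6.020 in².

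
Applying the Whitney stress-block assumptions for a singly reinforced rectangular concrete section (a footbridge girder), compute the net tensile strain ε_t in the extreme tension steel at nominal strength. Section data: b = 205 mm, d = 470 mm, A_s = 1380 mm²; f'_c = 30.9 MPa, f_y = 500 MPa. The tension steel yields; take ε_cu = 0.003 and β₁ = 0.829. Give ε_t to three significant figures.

a = A_s f_y/(0.85 f'_c b) = 128.15 mm.
β₁ = 0.829, so c = a/β₁ = 128.15/0.829 = 154.58 mm.
From the linear strain diagram with ε_cu = 0.003: ε_t = 0.003 (d − c)/c = 0.003 × (470 − 154.58)/154.58 = 0.00612.
Since ε_t ≥ 0.005, the section is tension-controlled.

ε_t ≈ 0.00612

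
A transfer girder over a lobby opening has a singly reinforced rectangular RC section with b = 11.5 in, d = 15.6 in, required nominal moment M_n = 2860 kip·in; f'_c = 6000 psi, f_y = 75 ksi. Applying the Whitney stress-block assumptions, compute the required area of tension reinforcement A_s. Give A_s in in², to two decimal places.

From M_n = 0.85 f'_c a b (d − a/2):
a = d − √(d² − 2M_n/(0.85 f'_c b)) = 15.6 − √(15.6² − 2 × 2860/(0.85 × 6 × 11.5)) = 3.524 in.
A_s = 0.85 f'_c a b / f_y = 0.85 × 6 × 3.524 × 11.5 / 75 = 2.756 in².

A_s ≈ 2.76 in²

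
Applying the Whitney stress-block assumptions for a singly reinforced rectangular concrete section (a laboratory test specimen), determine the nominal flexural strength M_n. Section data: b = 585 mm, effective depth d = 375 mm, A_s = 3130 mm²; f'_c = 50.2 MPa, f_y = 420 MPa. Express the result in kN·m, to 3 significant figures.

T = A_s f_y = 3130 × 420 = 1314600 N = 1314.6 kN.
From C = T: a = T/(0.85 f'_c b) = 1314600/(0.85 × 50.2 × 585) = 52.66 mm.
M_n = T(d − a/2) = 1314.6 kN × (375 − 26.33) mm = 458.36 kN·m.

M_n ≈ 458 kN·m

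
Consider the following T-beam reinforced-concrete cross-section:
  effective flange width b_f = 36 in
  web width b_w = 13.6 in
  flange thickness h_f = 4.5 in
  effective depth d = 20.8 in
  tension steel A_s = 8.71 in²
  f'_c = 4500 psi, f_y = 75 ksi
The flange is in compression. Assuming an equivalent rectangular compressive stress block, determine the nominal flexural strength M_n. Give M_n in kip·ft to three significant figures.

Tension: T = A_s f_y = 8.71 × 75 = 653.25 kips.
Try a within the flange: a = T/(0.85 f'_c b_f) = 653.25/(0.85 × 4.5 × 36) = 4.744 in.
a = 4.744 > h_f = 4.5 in: the block extends into the web. Split into flange-overhang and web parts.
C_f = 0.85 f'_c (b_f − b_w) h_f = 0.85 × 4.5 × (36 − 13.6) × 4.5 = 385.6 kips.
Remaining web compression depth: a_w = (T − C_f)/(0.85 f'_c b_w) = (653.25 − 385.6)/(0.85 × 4.5 × 13.6) = 5.145 in.
M_n = C_f(d − h_f/2) + (T − C_f)(d − a_w/2) = 385.6 × (20.8 − 2.25) + 267.65 × (20.8 − 2.5725) = 7152.9 + 4878.6 = 12031.5 kip·in.
M_n = 12031.5/12 = 1002.63 kip·ft.

M_n ≈ 1000 kip·ft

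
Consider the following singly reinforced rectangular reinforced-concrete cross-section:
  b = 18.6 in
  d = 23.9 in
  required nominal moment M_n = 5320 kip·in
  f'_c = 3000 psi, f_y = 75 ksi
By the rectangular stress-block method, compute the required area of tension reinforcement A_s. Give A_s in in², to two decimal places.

A_s ≈ 3.34 in²

From M_n = 0.85 f'_c a b (d − a/2):
a = d − √(d² − 2M_n/(0.85 f'_c b)) = 23.9 − √(23.9² − 2 × 5320/(0.85 × 3 × 18.6)) = 5.275 in.
A_s = 0.85 f'_c a b / f_y = 0.85 × 3 × 5.275 × 18.6 / 75 = 3.336 in².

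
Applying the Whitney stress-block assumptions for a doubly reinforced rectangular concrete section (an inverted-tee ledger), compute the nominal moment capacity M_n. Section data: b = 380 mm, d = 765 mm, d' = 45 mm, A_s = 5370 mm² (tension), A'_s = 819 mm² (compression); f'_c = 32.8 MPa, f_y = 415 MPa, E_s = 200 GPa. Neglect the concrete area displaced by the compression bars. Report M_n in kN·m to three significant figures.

M_n ≈ 1520 kN·m

Assume both tension and compression steel yield.
Net tension couple steel: A_s − A'_s = 4551 mm².
a = (A_s − A'_s) f_y / (0.85 f'_c b) = 1888665/(0.85 × 32.8 × 380) = 178.27 mm.
c = a/β₁ = 178.27/0.816 = 218.47 mm; ε'_s = 0.003(c − d')/c = 0.0024 ≥ f_y/E_s = 0.0021, so compression steel does yield.
M_n = (A_s − A'_s) f_y (d − a/2) + A'_s f_y (d − d') = [1888665 × (765 − 89.135) + 339885 × (765 − 45)] × 10⁻⁶ = 1276.48 + 244.72 = 1521.20 kN·m.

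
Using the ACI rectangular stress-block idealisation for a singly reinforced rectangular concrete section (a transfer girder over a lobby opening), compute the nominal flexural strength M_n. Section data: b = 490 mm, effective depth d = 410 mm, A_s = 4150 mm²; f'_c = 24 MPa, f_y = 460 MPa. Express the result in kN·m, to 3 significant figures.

M_n ≈ 600 kN·m

T = A_s f_y = 4150 × 460 = 1909000 N = 1909 kN.
From C = T: a = T/(0.85 f'_c b) = 1909000/(0.85 × 24 × 490) = 190.98 mm.
M_n = T(d − a/2) = 1909 kN × (410 − 95.49) mm = 600.40 kN·m.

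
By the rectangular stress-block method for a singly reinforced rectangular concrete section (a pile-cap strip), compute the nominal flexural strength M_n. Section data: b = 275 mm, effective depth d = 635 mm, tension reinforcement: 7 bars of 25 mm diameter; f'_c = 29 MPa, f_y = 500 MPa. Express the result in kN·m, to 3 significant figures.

M_n ≈ 873 kN·m

A_s = 7 × 491 = 3437 mm².
T = A_s f_y = 3437 × 500 = 1718500 N = 1718.5 kN.
From C = T: a = T/(0.85 f'_c b) = 1718500/(0.85 × 29 × 275) = 253.51 mm.
M_n = T(d − a/2) = 1718.5 kN × (635 − 126.755) mm = 873.42 kN·m.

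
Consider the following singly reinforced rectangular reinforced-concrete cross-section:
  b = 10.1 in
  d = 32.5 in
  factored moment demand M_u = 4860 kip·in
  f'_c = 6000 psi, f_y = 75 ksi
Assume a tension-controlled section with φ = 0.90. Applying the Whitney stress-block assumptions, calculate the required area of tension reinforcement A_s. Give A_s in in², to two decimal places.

A_s ≈ 2.34 in²

M_n = M_u/φ = 4860/0.90 = 5400 kip·in.
From M_n = 0.85 f'_c a b (d − a/2):
a = d − √(d² − 2M_n/(0.85 f'_c b)) = 32.5 − √(32.5² − 2 × 5400/(0.85 × 6 × 10.1)) = 3.404 in.
A_s = 0.85 f'_c a b / f_y = 0.85 × 6 × 3.404 × 10.1 / 75 = 2.338 in².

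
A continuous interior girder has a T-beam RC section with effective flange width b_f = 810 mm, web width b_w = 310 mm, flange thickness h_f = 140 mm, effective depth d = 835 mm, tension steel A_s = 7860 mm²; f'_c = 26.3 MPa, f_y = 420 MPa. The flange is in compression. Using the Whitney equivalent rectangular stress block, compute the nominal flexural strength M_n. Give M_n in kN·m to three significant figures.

Tension: T = A_s f_y = 7860 × 420 = 3301200 N.
Try a within the flange: a = T/(0.85 f'_c b_f) = 3301200/(0.85 × 26.3 × 810) = 182.31 mm.
a = 182.31 > h_f = 140 mm: the block extends into the web. Split into flange-overhang and web parts.
C_f = 0.85 f'_c (b_f − b_w) h_f = 0.85 × 26.3 × (810 − 310) × 140 = 1564850 N.
Remaining web compression depth: a_w = (T − C_f)/(0.85 f'_c b_w) = (3301200 − 1564850)/(0.85 × 26.3 × 310) = 250.55 mm.
M_n = C_f(d − h_f/2) + (T − C_f)(d − a_w/2) = 1564850 × (835 − 70) + 1736350 × (835 − 125.275) = 1197.11 + 1232.33 = 2429.44 × 10⁶ N·mm.
M_n = 2429.44 kN·m.

M_n ≈ 2430 kN·m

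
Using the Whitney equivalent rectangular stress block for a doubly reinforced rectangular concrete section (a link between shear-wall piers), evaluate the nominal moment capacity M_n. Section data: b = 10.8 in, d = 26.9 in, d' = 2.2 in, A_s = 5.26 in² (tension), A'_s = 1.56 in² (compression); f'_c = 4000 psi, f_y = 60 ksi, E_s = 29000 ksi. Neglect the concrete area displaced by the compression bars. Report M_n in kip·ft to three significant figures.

M_n ≈ 634 kip·ft

Assume both steels yield.
a = (A_s − A'_s) f_y/(0.85 f'_c b) = (5.26 − 1.56) × 60/(0.85 × 4 × 10.8) = 6.046 in.
c = a/β₁ = 6.046/0.85 = 7.113 in; ε'_s = 0.003(c − d')/c = 0.0021 ≥ ε_y = 0.0021, so the compression steel yields.
M_n = (A_s − A'_s) f_y (d − a/2) + A'_s f_y (d − d') = 222 × (26.9 − 3.023) + 93.6 × (26.9 − 2.2) = 5300.7 + 2311.9 = 7612.6 kip·in = 7612.6/12 = 634.38 kip·ft.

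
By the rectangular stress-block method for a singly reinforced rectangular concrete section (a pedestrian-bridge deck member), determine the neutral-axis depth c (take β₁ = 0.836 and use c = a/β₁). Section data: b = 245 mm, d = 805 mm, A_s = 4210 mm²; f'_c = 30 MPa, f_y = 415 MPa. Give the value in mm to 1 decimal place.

c ≈ 334.5 mm

T = A_s f_y = 4210 × 415 = 1747150 N = 1747.15 kN.
Setting C = 0.85 f'_c a b equal to T: a = 1747150/(0.85 × 30 × 245) = 279.656 mm.
With β₁ = 0.836, c = a/β₁ = 279.656/0.836 = 334.5 mm.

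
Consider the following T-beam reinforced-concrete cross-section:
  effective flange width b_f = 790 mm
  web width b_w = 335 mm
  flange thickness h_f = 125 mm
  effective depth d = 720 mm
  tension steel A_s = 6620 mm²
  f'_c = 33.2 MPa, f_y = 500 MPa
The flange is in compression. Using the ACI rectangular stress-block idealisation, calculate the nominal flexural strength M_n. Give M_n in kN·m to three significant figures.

Tension: T = A_s f_y = 6620 × 500 = 3310000 N.
Try a within the flange: a = T/(0.85 f'_c b_f) = 3310000/(0.85 × 33.2 × 790) = 148.47 mm.
a = 148.47 > h_f = 125 mm: the block extends into the web. Split into flange-overhang and web parts.
C_f = 0.85 f'_c (b_f − b_w) h_f = 0.85 × 33.2 × (790 − 335) × 125 = 1605013 N.
Remaining web compression depth: a_w = (T − C_f)/(0.85 f'_c b_w) = (3310000 − 1605013)/(0.85 × 33.2 × 335) = 180.35 mm.
M_n = C_f(d − h_f/2) + (T − C_f)(d − a_w/2) = 1605013 × (720 − 62.5) + 1704987 × (720 − 90.175) = 1055.30 + 1073.84 = 2129.14 × 10⁶ N·mm.
M_n = 2129.14 kN·m.

M_n ≈ 2130 kN·m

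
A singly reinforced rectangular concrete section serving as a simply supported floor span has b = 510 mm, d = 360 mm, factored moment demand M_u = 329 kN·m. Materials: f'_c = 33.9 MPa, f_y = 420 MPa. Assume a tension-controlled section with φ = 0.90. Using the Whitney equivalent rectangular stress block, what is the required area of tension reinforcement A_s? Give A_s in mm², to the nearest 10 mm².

A_s ≈ 2710 mm²

M_n = M_u/φ = 329/0.90 = 365.556 kN·m.
With M_n = 0.85 f'_c a b (d − a/2), solve the quadratic for a:
a = d − √(d² − 2M_n/(0.85 f'_c b)) = 360 − √(360² − 2 × 365.556×10⁶/(0.85 × 33.9 × 510)) = 77.42 mm.
A_s = 0.85 f'_c a b / f_y = 0.85 × 33.9 × 77.42 × 510 / 420 = 2708.9 mm².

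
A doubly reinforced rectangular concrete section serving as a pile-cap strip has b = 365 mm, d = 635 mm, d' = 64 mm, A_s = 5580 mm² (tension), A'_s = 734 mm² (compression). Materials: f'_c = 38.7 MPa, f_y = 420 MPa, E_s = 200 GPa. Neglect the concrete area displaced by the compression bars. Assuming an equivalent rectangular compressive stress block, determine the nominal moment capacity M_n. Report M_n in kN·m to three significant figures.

Assume both tension and compression steel yield.
Net tension couple steel: A_s − A'_s = 4846 mm².
a = (A_s − A'_s) f_y / (0.85 f'_c b) = 2035320/(0.85 × 38.7 × 365) = 169.52 mm.
c = a/β₁ = 169.52/0.774 = 219.02 mm; ε'_s = 0.003(c − d')/c = 0.0021 ≥ f_y/E_s = 0.0021, so compression steel does yield.
M_n = (A_s − A'_s) f_y (d − a/2) + A'_s f_y (d − d') = [2035320 × (635 − 84.76) + 308280 × (635 − 64)] × 10⁻⁶ = 1119.91 + 176.03 = 1295.94 kN·m.

M_n ≈ 1300 kN·m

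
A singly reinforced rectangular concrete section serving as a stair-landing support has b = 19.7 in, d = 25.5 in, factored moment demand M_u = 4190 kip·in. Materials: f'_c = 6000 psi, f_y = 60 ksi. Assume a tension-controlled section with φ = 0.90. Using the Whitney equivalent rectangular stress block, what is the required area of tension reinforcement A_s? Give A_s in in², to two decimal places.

M_n = M_u/φ = 4190/0.90 = 4655.56 kip·in.
From M_n = 0.85 f'_c a b (d − a/2):
a = d − √(d² − 2M_n/(0.85 f'_c b)) = 25.5 − √(25.5² − 2 × 4655.56/(0.85 × 6 × 19.7)) = 1.887 in.
A_s = 0.85 f'_c a b / f_y = 0.85 × 6 × 1.887 × 19.7 / 60 = 3.160 in².

A_s ≈ 3.16 in²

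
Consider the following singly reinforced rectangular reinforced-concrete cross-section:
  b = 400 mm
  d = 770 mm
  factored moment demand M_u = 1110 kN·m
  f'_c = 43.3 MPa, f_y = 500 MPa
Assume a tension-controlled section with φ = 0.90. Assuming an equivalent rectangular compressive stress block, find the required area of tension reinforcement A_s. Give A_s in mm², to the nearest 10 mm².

A_s ≈ 3470 mm²

M_n = M_u/φ = 1110/0.90 = 1233.33 kN·m.
With M_n = 0.85 f'_c a b (d − a/2), solve the quadratic for a:
a = d − √(d² − 2M_n/(0.85 f'_c b)) = 770 − √(770² − 2 × 1233.33×10⁶/(0.85 × 43.3 × 400)) = 117.81 mm.
A_s = 0.85 f'_c a b / f_y = 0.85 × 43.3 × 117.81 × 400 / 500 = 3468.8 mm².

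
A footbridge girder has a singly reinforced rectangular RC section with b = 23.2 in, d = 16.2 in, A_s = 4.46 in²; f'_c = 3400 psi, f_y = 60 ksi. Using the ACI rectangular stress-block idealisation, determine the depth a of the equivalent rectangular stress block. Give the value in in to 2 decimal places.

T = A_s f_y = 4.46 × 60 = 267.6 kips.
a = T/(0.85 f'_c b) = 267.6/(0.85 × 3.4 × 23.2) = 3.99 in.

a ≈ 3.99 in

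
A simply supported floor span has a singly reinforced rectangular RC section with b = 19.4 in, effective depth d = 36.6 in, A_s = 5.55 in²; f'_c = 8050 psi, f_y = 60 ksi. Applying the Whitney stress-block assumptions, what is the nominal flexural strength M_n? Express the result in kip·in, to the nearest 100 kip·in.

M_n ≈ 11800 kip·in

T = A_s f_y = 5.55 × 60 = 333 kips.
a = T/(0.85 f'_c b) = 333/(0.85 × 8.05 × 19.4) = 2.509 in.
M_n = T(d − a/2) = 333 × (36.6 − 1.2545) = 11770.1 kip·in.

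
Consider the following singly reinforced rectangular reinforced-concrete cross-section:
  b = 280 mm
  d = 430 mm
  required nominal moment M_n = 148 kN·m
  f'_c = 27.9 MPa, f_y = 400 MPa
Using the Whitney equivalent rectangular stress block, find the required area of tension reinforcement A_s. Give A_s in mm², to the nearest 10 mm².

A_s ≈ 920 mm²

With M_n = 0.85 f'_c a b (d − a/2), solve the quadratic for a:
a = d − √(d² − 2M_n/(0.85 f'_c b)) = 430 − √(430² − 2 × 148×10⁶/(0.85 × 27.9 × 280)) = 55.40 mm.
A_s = 0.85 f'_c a b / f_y = 0.85 × 27.9 × 55.40 × 280 / 400 = 919.7 mm².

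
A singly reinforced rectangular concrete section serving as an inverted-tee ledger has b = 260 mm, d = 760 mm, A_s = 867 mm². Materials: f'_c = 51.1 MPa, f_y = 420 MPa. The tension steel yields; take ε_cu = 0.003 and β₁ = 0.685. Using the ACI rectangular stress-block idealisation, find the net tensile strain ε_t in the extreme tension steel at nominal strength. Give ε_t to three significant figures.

a = A_s f_y/(0.85 f'_c b) = 32.24 mm.
β₁ = 0.685, so c = a/β₁ = 32.24/0.685 = 47.07 mm.
From the linear strain diagram with ε_cu = 0.003: ε_t = 0.003 (d − c)/c = 0.003 × (760 − 47.07)/47.07 = 0.0454.
Since ε_t ≥ 0.005, the section is tension-controlled.

ε_t ≈ 0.0454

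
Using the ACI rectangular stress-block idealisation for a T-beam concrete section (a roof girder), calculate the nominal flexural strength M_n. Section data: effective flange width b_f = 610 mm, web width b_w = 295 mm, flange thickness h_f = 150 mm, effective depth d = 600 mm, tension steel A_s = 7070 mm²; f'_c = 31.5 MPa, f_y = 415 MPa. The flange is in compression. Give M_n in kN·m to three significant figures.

M_n ≈ 1490 kN·m

Tension: T = A_s f_y = 7070 × 415 = 2934050 N.
Try a within the flange: a = T/(0.85 f'_c b_f) = 2934050/(0.85 × 31.5 × 610) = 179.64 mm.
a = 179.64 > h_f = 150 mm: the block extends into the web. Split into flange-overhang and web parts.
C_f = 0.85 f'_c (b_f − b_w) h_f = 0.85 × 31.5 × (610 − 295) × 150 = 1265119 N.
Remaining web compression depth: a_w = (T − C_f)/(0.85 f'_c b_w) = (2934050 − 1265119)/(0.85 × 31.5 × 295) = 211.29 mm.
M_n = C_f(d − h_f/2) + (T − C_f)(d − a_w/2) = 1265119 × (600 − 75) + 1668931 × (600 − 105.645) = 664.19 + 825.04 = 1489.23 × 10⁶ N·mm.
M_n = 1489.23 kN·m.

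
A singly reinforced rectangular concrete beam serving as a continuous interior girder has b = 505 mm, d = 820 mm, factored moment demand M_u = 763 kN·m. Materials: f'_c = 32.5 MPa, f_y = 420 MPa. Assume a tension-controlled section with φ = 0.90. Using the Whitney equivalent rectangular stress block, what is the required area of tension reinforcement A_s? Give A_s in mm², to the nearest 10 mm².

A_s ≈ 2580 mm²

M_n = M_u/φ = 763/0.90 = 847.778 kN·m.
With M_n = 0.85 f'_c a b (d − a/2), solve the quadratic for a:
a = d − √(d² − 2M_n/(0.85 f'_c b)) = 820 − √(820² − 2 × 847.778×10⁶/(0.85 × 32.5 × 505)) = 77.80 mm.
A_s = 0.85 f'_c a b / f_y = 0.85 × 32.5 × 77.80 × 505 / 420 = 2584.2 mm².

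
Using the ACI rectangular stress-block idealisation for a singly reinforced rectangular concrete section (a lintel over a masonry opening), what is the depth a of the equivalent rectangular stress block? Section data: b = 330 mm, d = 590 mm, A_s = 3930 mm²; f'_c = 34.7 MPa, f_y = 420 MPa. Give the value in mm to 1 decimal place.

a ≈ 169.6 mm

T = A_s f_y = 3930 × 420 = 1650600 N = 1650.6 kN.
Setting C = 0.85 f'_c a b equal to T: a = 1650600/(0.85 × 34.7 × 330) = 169.6 mm.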